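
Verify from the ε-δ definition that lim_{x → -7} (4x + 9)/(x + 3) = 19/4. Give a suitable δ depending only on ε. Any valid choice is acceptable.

δ = min(2, (8/3)ε)

Let ε > 0 be given. We want δ > 0 with 0 < |x + 7| < δ ⇒ |(4x + 9)/(x + 3) − (19/4)| < ε.
Combining over a common denominator, (4x + 9)/(x + 3) − (19/4) = [(4x + 9)·(-4) − (-19)·(x + 3)] / [(-4)·(x + 3)] = 3(x + 7) / ((-4)(x + 3)).
So |(4x + 9)/(x + 3) − (19/4)| = 3|x + 7| / (4·|x + 3|).
Require δ ≤ 2, so |x + 3| ≥ |-4| − |x + 7| > 4 − 2 = 2.
Hence |(4x + 9)/(x + 3) − (19/4)| < 3|x + 7|/(4·2) = (3/8)|x + 7|, which is < ε once |x + 7| < (8/3)ε.
Take δ = min(2, (8/3)ε). Then 0 < |x + 7| < δ forces both bounds, so |(4x + 9)/(x + 3) − (19/4)| < ε.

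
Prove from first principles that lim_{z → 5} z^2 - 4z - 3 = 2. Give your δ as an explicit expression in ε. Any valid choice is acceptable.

Let ε > 0 be given. We want δ > 0 such that 0 < |z − 5| < δ implies |(z^2 - 4z - 3) − 2| < ε.
(z^2 - 4z - 3) − 2 = z^2 - 4z - 5 = (z − 5)(z + 1).
So |(z^2 - 4z - 3) − 2| = |z − 5|·|z + 1|.
Assume first that |z − 5| < 1, so |z| < 6. Then |z + 1| ≤ 6 + 1 = 7.
Hence |(z^2 - 4z - 3) − 2| ≤ 7|z − 5| < ε provided |z − 5| < ε/7.
Take δ = min(1, ε/7). Then 0 < |z − 5| < δ gives both |z − 5| < 1 and |z − 5| < ε/7, so |(z^2 - 4z - 3) − 2| < ε.

δ = min(1, ε/7)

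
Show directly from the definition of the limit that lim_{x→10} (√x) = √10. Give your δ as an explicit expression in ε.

δ = min(10, √10·ε)

Fix ε > 0. We want δ > 0 such that 0 < |x − 10| < δ implies |√x − √10| < ε.
Rationalise: √x − √10 = (x − 10)/(√x + √10), so |√x − √10| = |x − 10|/(√x + √10).
Restrict δ ≤ 10 so that |x − 10| < 10 forces x > 0, and then √x + √10 > √10.
Hence |√x − √10| < |x − 10|/√10, which is < ε once |x − 10| < √10·ε.
Take δ = min(10, √10·ε). If 0 < |x − 10| < δ then x > 0 and |√x − √10| < |x − 10|/√10 < ε.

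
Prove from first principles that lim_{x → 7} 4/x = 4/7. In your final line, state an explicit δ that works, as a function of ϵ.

Let ϵ > 0. We seek δ > 0 such that 0 < |x − 7| < δ implies |4/x − (4/7)| < ϵ.
|4/x − (4/7)| = 4·|7 − x|/(7·|x|) = 4|x − 7|/(7|x|).
Restrict δ ≤ 7/2. Then |x − 7| < 7/2 gives |x| > 7/2, so 7|x| > 49/2.
Then |4/x − (4/7)| < 4|x − 7|/(49/2), which is < ϵ when |x − 7| < (49/8)ϵ.
Take δ = min(7/2, (49/8)ϵ). Then 0 < |x − 7| < δ gives both |x − 7| < 7/2 and |x − 7| < (49/8)ϵ, so |4/x − (4/7)| < ϵ.

δ = min(7/2, (49/8)ϵ)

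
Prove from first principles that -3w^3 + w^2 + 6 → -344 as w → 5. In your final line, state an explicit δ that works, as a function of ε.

δ = min(2, ε/315)

Let ε > 0 be given. We want δ > 0 such that 0 < |w − 5| < δ implies |(-3w^3 + w^2 + 6) + 344| < ε.
(-3w^3 + w^2 + 6) + 344 = -3w^3 + w^2 + 350 = (w − 5)(-3w^2 - 14w - 70).
So |(-3w^3 + w^2 + 6) + 344| = |w − 5|·|-3w^2 - 14w - 70|.
Require δ ≤ 2. Then |w − 5| < 2 gives |w| < 7, and by the triangle inequality |-3w^2 - 14w - 70| ≤ 3·7^2 + 14·7 + 70 = 315.
Hence |(-3w^3 + w^2 + 6) + 344| ≤ 315|w − 5| < ε provided |w − 5| < ε/315.
Choosing δ = min(2, ε/315) ensures both conditions, hence |(-3w^3 + w^2 + 6) + 344| < ε.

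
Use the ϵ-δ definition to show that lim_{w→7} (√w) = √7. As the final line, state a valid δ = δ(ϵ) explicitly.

Let ϵ > 0 be given. We want δ > 0 such that 0 < |w − 7| < δ implies |√w − √7| < ϵ.
Rationalise: √w − √7 = (w − 7)/(√w + √7), so |√w − √7| = |w − 7|/(√w + √7).
Restrict δ ≤ 7 so that |w − 7| < 7 forces w > 0, and then √w + √7 > √7.
Hence |√w − √7| < |w − 7|/√7, which is < ϵ once |w − 7| < √7·ϵ.
Take δ = min(7, √7·ϵ). If 0 < |w − 7| < δ then w > 0 and |√w − √7| < |w − 7|/√7 < ϵ.

δ = min(7, √7·ϵ)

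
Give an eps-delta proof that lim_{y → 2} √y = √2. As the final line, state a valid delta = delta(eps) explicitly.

delta = min(2, √2·eps)

Let eps > 0. We want delta > 0 such that 0 < |y − 2| < delta implies |√y − √2| < eps.
Multiplying by the conjugate, |√y − √2| = |y − 2|/(√y + √2).
Restrict delta ≤ 2 so that |y − 2| < 2 forces y > 0, and then √y + √2 > √2.
Hence |√y − √2| < |y − 2|/√2, which is < eps once |y − 2| < √2·eps.
Take delta = min(2, √2·eps). If 0 < |y − 2| < delta then y > 0 and |√y − √2| < |y − 2|/√2 < eps.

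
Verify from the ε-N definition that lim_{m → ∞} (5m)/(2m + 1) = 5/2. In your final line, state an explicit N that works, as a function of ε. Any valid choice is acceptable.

Suppose ε > 0. For m ≥ 1, |(5m)/(2m + 1) − (5/2)| = |-5|/(2(2m + 1)) = 5/(2(2m + 1)).
Since 2m + 1 ≥ 2m for m ≥ 1, this is ≤ 5/(2·2m) = (5/4)/m.
So |(5m)/(2m + 1) − (5/2)| < ε whenever m > (5/4)/ε.
Take N = (5/4)/ε. If m > N then |(5m)/(2m + 1) − (5/2)| ≤ (5/4)/m < ε.

N = (5/4)/ε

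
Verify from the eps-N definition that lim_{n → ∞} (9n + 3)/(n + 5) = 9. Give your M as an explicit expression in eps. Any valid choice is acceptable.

M = 42/eps

Fix eps > 0. For n ≥ 1, |(9n + 3)/(n + 5) − 9| = |-42|/((n + 5)) = 42/((n + 5)).
Since n + 5 ≥ n for n ≥ 1, this is ≤ 42/(n) = 42/n.
So |(9n + 3)/(n + 5) − 9| < eps whenever n > 42/eps.
Take M = 42/eps. If n > M then |(9n + 3)/(n + 5) − 9| ≤ 42/n < eps.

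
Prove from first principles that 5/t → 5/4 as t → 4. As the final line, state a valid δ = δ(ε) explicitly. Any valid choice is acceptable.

δ = min(2, (8/5)ε)

Suppose ε > 0. We seek δ > 0 such that 0 < |t − 4| < δ implies |5/t − (5/4)| < ε.
|5/t − (5/4)| = 5·|4 − t|/(4·|t|) = 5|t − 4|/(4|t|).
Require δ ≤ 2 so that |t| > 4 − 2 = 2, hence 4|t| > 8.
Then |5/t − (5/4)| < 5|t − 4|/8, which is < ε when |t − 4| < (8/5)ε.
Take δ = min(2, (8/5)ε). Then 0 < |t − 4| < δ gives both |t − 4| < 2 and |t − 4| < (8/5)ε, so |5/t − (5/4)| < ε.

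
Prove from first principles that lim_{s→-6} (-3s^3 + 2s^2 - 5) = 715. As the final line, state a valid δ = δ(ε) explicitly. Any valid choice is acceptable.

Suppose ε > 0. We want δ > 0 such that 0 < |s + 6| < δ implies |(-3s^3 + 2s^2 - 5) − 715| < ε.
(-3s^3 + 2s^2 - 5) − 715 = -3s^3 + 2s^2 - 720 = (s + 6)(-3s^2 + 20s - 120).
So |(-3s^3 + 2s^2 - 5) − 715| = |s + 6|·|-3s^2 + 20s - 120|.
Assume first that |s + 6| < 2, so |s| < 8. Then |-3s^2 + 20s - 120| ≤ 3·8^2 + 20·8 + 120 = 472.
Hence |(-3s^3 + 2s^2 - 5) − 715| ≤ 472|s + 6| < ε provided |s + 6| < ε/472.
Choosing δ = min(2, ε/472) ensures both conditions, hence |(-3s^3 + 2s^2 - 5) − 715| < ε.

δ = min(2, ε/472)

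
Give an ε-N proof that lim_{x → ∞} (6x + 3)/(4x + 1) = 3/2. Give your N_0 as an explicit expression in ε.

Fix ε > 0. We seek N_0 > 0 such that x > N_0 implies |(6x + 3)/(4x + 1) − (3/2)| < ε.
(6x + 3)/(4x + 1) − (3/2) = (4(6x + 3) − 6(4x + 1)) / (4(4x + 1)) = 6/(4(4x + 1)).
For x > 0 we have 4x + 1 > 4x, so |(6x + 3)/(4x + 1) − (3/2)| = 6/(4(4x + 1)) < 6/(4·4x) = (3/8)/x.
Thus |(6x + 3)/(4x + 1) − (3/2)| < ε whenever x > (3/8)/ε.
Take N_0 = (3/8)/ε. If x > N_0 then |(6x + 3)/(4x + 1) − (3/2)| < (3/8)/x < ε.

N_0 = (3/8)/ε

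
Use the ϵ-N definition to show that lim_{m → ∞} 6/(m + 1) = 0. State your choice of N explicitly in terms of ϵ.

N = 6/ϵ

Suppose ϵ > 0. For m ≥ 1, |6/(m + 1) − 0| = 6/(m + 1) ≤ 6/m.
We need 6/m < ϵ, i.e. m > 6/ϵ.
Take N = 6/ϵ. If m > N then |6/(m + 1)| ≤ 6/m < ϵ.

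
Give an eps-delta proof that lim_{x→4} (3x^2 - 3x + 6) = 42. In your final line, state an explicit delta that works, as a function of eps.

delta = min(1, eps/24)

Let eps > 0 be given. We want delta > 0 such that 0 < |x − 4| < delta implies |(3x^2 - 3x + 6) − 42| < eps.
(3x^2 - 3x + 6) − 42 = 3x^2 - 3x - 36 = (x − 4)(3x + 9).
So |(3x^2 - 3x + 6) − 42| = |x − 4|·|3x + 9|.
Assume first that |x − 4| < 1, so |x| < 5. Then |3x + 9| ≤ 3·5 + 9 = 24.
Hence |(3x^2 - 3x + 6) − 42| ≤ 24|x − 4| < eps provided |x − 4| < eps/24.
Take delta = min(1, eps/24). Then 0 < |x − 4| < delta gives both |x − 4| < 1 and |x − 4| < eps/24, so |(3x^2 - 3x + 6) − 42| < eps.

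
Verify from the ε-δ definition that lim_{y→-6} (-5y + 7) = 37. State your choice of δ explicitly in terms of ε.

δ = ε/5

Suppose ε > 0. We need δ > 0 so that 0 < |y + 6| < δ implies |(-5y + 7) − 37| < ε.
Since (-5y + 7) − 37 = -5(y + 6), we have |(-5y + 7) − 37| = 5|y + 6|.
So 5|y + 6| < ε exactly when |y + 6| < ε/5.
Choosing δ = ε/5 gives |(-5y + 7) − 37| = 5|y + 6| < ε whenever |y + 6| < δ.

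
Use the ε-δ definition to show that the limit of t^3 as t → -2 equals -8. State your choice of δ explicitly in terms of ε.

Let ε > 0 be given. We seek δ > 0 with 0 < |t + 2| < δ ⇒ |t^3 + 8| < ε.
Factor: t^3 + 8 = (t + 2)(t^2 - 2t + 4), so |t^3 + 8| = |t + 2|·|t^2 - 2t + 4|.
Restrict δ ≤ 2. Then |t + 2| < 2 gives |t| < 4, so by the triangle inequality |t^2 - 2t + 4| ≤ 4^2 + 2·4 + 4 = 28.
Hence |t^3 + 8| ≤ 28|t + 2|, which is < ε once |t + 2| < ε/28.
Take δ = min(2, ε/28). If 0 < |t + 2| < δ then both bounds hold and |t^3 + 8| ≤ 28|t + 2| < 28·(ε/28) = ε.

δ = min(2, ε/28)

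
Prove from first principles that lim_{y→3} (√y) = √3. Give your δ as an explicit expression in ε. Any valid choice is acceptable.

Let ε > 0. We want δ > 0 such that 0 < |y − 3| < δ implies |√y − √3| < ε.
Multiplying by the conjugate, |√y − √3| = |y − 3|/(√y + √3).
Restrict δ ≤ 3 so that |y − 3| < 3 forces y > 0, and then √y + √3 > √3.
Hence |√y − √3| < |y − 3|/√3, which is < ε once |y − 3| < √3·ε.
Take δ = min(3, √3·ε). If 0 < |y − 3| < δ then y > 0 and |√y − √3| < |y − 3|/√3 < ε.

δ = min(3, √3·ε)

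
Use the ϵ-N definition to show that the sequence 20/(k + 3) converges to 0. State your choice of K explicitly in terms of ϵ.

Let ϵ > 0 be given. For k ≥ 1, |20/(k + 3) − 0| = 20/(k + 3) ≤ 20/k.
We need 20/k < ϵ, i.e. k > 20/ϵ.
Take K = 20/ϵ. If k > K then |20/(k + 3)| ≤ 20/k < ϵ.

K = 20/ϵ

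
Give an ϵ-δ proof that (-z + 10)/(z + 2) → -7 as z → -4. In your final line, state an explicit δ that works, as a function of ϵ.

δ = min(1, (1/6)ϵ)

Let ϵ > 0 be given. We want δ > 0 with 0 < |z + 4| < δ ⇒ |(-z + 10)/(z + 2) + 7| < ϵ.
Combining over a common denominator, (-z + 10)/(z + 2) + 7 = [(-z + 10)·(-2) − 14·(z + 2)] / [(-2)·(z + 2)] = -12(z + 4) / ((-2)(z + 2)).
So |(-z + 10)/(z + 2) + 7| = 12|z + 4| / (2·|z + 2|).
Restrict δ ≤ 1. Then |z + 4| < 1 gives |z + 2| = |(z + 4) + (-2)| ≥ 2 − 1 = 1.
Hence |(-z + 10)/(z + 2) + 7| < 12|z + 4|/(2·1) = 6|z + 4|, which is < ϵ once |z + 4| < (1/6)ϵ.
Take δ = min(1, (1/6)ϵ). Then 0 < |z + 4| < δ forces both bounds, so |(-z + 10)/(z + 2) + 7| < ϵ.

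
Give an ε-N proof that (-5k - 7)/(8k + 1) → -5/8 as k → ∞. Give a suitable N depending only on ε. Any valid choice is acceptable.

Fix ε > 0. For k ≥ 1, |(-5k - 7)/(8k + 1) + 5/8| = |-51|/(8(8k + 1)) = 51/(8(8k + 1)).
Since 8k + 1 ≥ 8k for k ≥ 1, this is ≤ 51/(8·8k) = (51/64)/k.
So |(-5k - 7)/(8k + 1) + 5/8| < ε whenever k > (51/64)/ε.
Take N = (51/64)/ε. If k > N then |(-5k - 7)/(8k + 1) + 5/8| ≤ (51/64)/k < ε.

N = (51/64)/ε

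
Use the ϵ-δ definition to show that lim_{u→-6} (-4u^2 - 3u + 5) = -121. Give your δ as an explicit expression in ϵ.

Let ϵ > 0 be given. We want δ > 0 such that 0 < |u + 6| < δ implies |(-4u^2 - 3u + 5) + 121| < ϵ.
(-4u^2 - 3u + 5) + 121 = -4u^2 - 3u + 126 = (u + 6)(-4u + 21).
So |(-4u^2 - 3u + 5) + 121| = |u + 6|·|-4u + 21|.
Assume first that |u + 6| < 1, so |u| < 7. Then |-4u + 21| ≤ 4·7 + 21 = 49.
Hence |(-4u^2 - 3u + 5) + 121| ≤ 49|u + 6| < ϵ provided |u + 6| < ϵ/49.
Take δ = min(1, ϵ/49). Then 0 < |u + 6| < δ gives both |u + 6| < 1 and |u + 6| < ϵ/49, so |(-4u^2 - 3u + 5) + 121| < ϵ.

δ = min(1, ϵ/49)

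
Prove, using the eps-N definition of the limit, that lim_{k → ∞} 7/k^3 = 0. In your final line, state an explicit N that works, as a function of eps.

N = (7/eps)^{1/3}

Let eps > 0. For k ≥ 1, |7/k^3 − 0| = 7/k^3.
7/k^3 < eps ⇔ k^3 > 7/eps ⇔ k > (7/eps)^{1/3}.
Take N = (7/eps)^{1/3}. Then k > N implies 7/k^3 < eps.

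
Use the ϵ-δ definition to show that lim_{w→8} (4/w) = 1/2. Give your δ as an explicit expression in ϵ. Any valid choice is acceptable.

Let ϵ > 0. We seek δ > 0 such that 0 < |w − 8| < δ implies |4/w − (1/2)| < ϵ.
|4/w − (1/2)| = 4·|8 − w|/(8·|w|) = 4|w − 8|/(8|w|).
Require δ ≤ 4 so that |w| > 8 − 4 = 4, hence 8|w| > 32.
Then |4/w − (1/2)| < 4|w − 8|/32, which is < ϵ when |w − 8| < 8ϵ.
Take δ = min(4, 8ϵ). Then 0 < |w − 8| < δ gives both |w − 8| < 4 and |w − 8| < 8ϵ, so |4/w − (1/2)| < ϵ.

δ = min(4, 8ϵ)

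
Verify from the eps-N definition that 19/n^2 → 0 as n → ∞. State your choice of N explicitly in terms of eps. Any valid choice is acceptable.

Suppose eps > 0. For n ≥ 1, |19/n^2 − 0| = 19/n^2.
19/n^2 < eps ⇔ n^2 > 19/eps ⇔ n > (19/eps)^{1/2}.
Take N = (19/eps)^{1/2}. Then n > N implies 19/n^2 < eps.

N = (19/eps)^{1/2}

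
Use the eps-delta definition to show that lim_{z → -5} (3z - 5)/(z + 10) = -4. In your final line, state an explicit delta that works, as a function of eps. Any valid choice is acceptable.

delta = min(5/2, (5/14)eps)

Let eps > 0. We want delta > 0 with 0 < |z + 5| < delta ⇒ |(3z - 5)/(z + 10) + 4| < eps.
Combining over a common denominator, (3z - 5)/(z + 10) + 4 = [(3z - 5)·5 − (-20)·(z + 10)] / [5·(z + 10)] = 35(z + 5) / (5(z + 10)).
So |(3z - 5)/(z + 10) + 4| = 35|z + 5| / (5·|z + 10|).
Require delta ≤ 5/2, so |z + 10| ≥ |5| − |z + 5| > 5 − 5/2 = 5/2.
Hence |(3z - 5)/(z + 10) + 4| < 35|z + 5|/(5·(5/2)) = (14/5)|z + 5|, which is < eps once |z + 5| < (5/14)eps.
Take delta = min(5/2, (5/14)eps). Then 0 < |z + 5| < delta forces both bounds, so |(3z - 5)/(z + 10) + 4| < eps.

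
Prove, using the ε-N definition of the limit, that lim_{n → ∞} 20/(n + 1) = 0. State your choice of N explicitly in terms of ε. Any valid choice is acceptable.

N = 20/ε

Suppose ε > 0. For n ≥ 1, |20/(n + 1) − 0| = 20/(n + 1) ≤ 20/n.
We need 20/n < ε, i.e. n > 20/ε.
Take N = 20/ε. If n > N then |20/(n + 1)| ≤ 20/n < ε.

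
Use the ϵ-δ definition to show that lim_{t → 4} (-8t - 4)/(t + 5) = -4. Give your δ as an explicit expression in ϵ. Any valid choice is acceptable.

Let ϵ > 0 be given. We want δ > 0 with 0 < |t − 4| < δ ⇒ |(-8t - 4)/(t + 5) + 4| < ϵ.
Combining over a common denominator, (-8t - 4)/(t + 5) + 4 = [(-8t - 4)·9 − (-36)·(t + 5)] / [9·(t + 5)] = -36(t − 4) / (9(t + 5)).
So |(-8t - 4)/(t + 5) + 4| = 36|t − 4| / (9·|t + 5|).
Restrict δ ≤ 9/2. Then |t − 4| < 9/2 gives |t + 5| = |(t − 4) + 9| ≥ 9 − 9/2 = 9/2.
Hence |(-8t - 4)/(t + 5) + 4| < 36|t − 4|/(9·(9/2)) = (8/9)|t − 4|, which is < ϵ once |t − 4| < (9/8)ϵ.
Take δ = min(9/2, (9/8)ϵ). Then 0 < |t − 4| < δ forces both bounds, so |(-8t - 4)/(t + 5) + 4| < ϵ.

δ = min(9/2, (9/8)ϵ)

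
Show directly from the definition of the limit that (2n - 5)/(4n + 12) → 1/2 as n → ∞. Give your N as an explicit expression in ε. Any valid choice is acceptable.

Let ε > 0 be given. For n ≥ 1, |(2n - 5)/(4n + 12) − (1/2)| = |-44|/(4(4n + 12)) = 44/(4(4n + 12)).
Since 4n + 12 ≥ 4n for n ≥ 1, this is ≤ 44/(4·4n) = (11/4)/n.
So |(2n - 5)/(4n + 12) − (1/2)| < ε whenever n > (11/4)/ε.
Take N = (11/4)/ε. If n > N then |(2n - 5)/(4n + 12) − (1/2)| ≤ (11/4)/n < ε.

N = (11/4)/ε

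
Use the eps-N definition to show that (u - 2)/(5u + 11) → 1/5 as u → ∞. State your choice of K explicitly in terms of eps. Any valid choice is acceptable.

Fix eps > 0. We seek K > 0 such that u > K implies |(u - 2)/(5u + 11) − (1/5)| < eps.
(u - 2)/(5u + 11) − (1/5) = (5(u - 2) − (5u + 11)) / (5(5u + 11)) = -21/(5(5u + 11)).
For u > 0 we have 5u + 11 > 5u, so |(u - 2)/(5u + 11) − (1/5)| = 21/(5(5u + 11)) < 21/(5·5u) = (21/25)/u.
Thus |(u - 2)/(5u + 11) − (1/5)| < eps whenever u > (21/25)/eps.
Take K = (21/25)/eps. If u > K then |(u - 2)/(5u + 11) − (1/5)| < (21/25)/u < eps.

K = (21/25)/eps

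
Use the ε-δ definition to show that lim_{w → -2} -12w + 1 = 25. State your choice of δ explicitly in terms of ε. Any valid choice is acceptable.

δ = ε/12

Let ε > 0 be given. We need δ > 0 so that 0 < |w + 2| < δ implies |(-12w + 1) − 25| < ε.
|(-12w + 1) − 25| = |-12w - 24| = 12|w + 2|.
Thus it suffices that |w + 2| < ε/12.
Take δ = ε/12. If 0 < |w + 2| < δ then |(-12w + 1) − 25| = 12|w + 2| < 12·(ε/12) = ε.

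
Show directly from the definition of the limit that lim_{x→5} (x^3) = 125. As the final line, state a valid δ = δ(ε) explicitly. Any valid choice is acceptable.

δ = min(1, ε/91)

Suppose ε > 0. We seek δ > 0 with 0 < |x − 5| < δ ⇒ |x^3 − 125| < ε.
Factor: x^3 − 125 = (x − 5)(x^2 + 5x + 25), so |x^3 − 125| = |x − 5|·|x^2 + 5x + 25|.
Impose δ ≤ 1 so that |x| < 6; then |x^2 + 5x + 25| ≤ 91.
Hence |x^3 − 125| ≤ 91|x − 5|, which is < ε once |x − 5| < ε/91.
Take δ = min(1, ε/91). If 0 < |x − 5| < δ then both bounds hold and |x^3 − 125| ≤ 91|x − 5| < 91·(ε/91) = ε.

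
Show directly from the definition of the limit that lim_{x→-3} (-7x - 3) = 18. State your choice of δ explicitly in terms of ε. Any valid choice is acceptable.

δ = ε/7

Let ε > 0. We need δ > 0 so that 0 < |x + 3| < δ implies |(-7x - 3) − 18| < ε.
|(-7x - 3) − 18| = |-7x - 21| = 7|x + 3|.
So 7|x + 3| < ε exactly when |x + 3| < ε/7.
Take δ = ε/7. If 0 < |x + 3| < δ then |(-7x - 3) − 18| = 7|x + 3| < 7·(ε/7) = ε.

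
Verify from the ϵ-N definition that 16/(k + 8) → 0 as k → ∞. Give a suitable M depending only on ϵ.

Let ϵ > 0. For k ≥ 1, |16/(k + 8) − 0| = 16/(k + 8) ≤ 16/k.
We need 16/k < ϵ, i.e. k > 16/ϵ.
Take M = 16/ϵ. If k > M then |16/(k + 8)| ≤ 16/k < ϵ.

M = 16/ϵ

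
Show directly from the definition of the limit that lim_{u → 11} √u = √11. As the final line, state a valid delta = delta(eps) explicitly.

delta = min(11, √11·eps)

Let eps > 0 be given. We want delta > 0 such that 0 < |u − 11| < delta implies |√u − √11| < eps.
Rationalise: √u − √11 = (u − 11)/(√u + √11), so |√u − √11| = |u − 11|/(√u + √11).
Restrict delta ≤ 11 so that |u − 11| < 11 forces u > 0, and then √u + √11 > √11.
Hence |√u − √11| < |u − 11|/√11, which is < eps once |u − 11| < √11·eps.
Take delta = min(11, √11·eps). If 0 < |u − 11| < delta then u > 0 and |√u − √11| < |u − 11|/√11 < eps.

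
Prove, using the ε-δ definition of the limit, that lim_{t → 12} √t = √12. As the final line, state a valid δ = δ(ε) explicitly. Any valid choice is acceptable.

δ = min(12, √12·ε)

Let ε > 0. We want δ > 0 such that 0 < |t − 12| < δ implies |√t − √12| < ε.
Rationalise: √t − √12 = (t − 12)/(√t + √12), so |√t − √12| = |t − 12|/(√t + √12).
Restrict δ ≤ 12 so that |t − 12| < 12 forces t > 0, and then √t + √12 > √12.
Hence |√t − √12| < |t − 12|/√12, which is < ε once |t − 12| < √12·ε.
Take δ = min(12, √12·ε). If 0 < |t − 12| < δ then t > 0 and |√t − √12| < |t − 12|/√12 < ε.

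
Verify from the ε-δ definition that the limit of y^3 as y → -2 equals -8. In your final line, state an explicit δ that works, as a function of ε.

Let ε > 0. We seek δ > 0 with 0 < |y + 2| < δ ⇒ |y^3 + 8| < ε.
Factor: y^3 + 8 = (y + 2)(y^2 - 2y + 4), so |y^3 + 8| = |y + 2|·|y^2 - 2y + 4|.
Impose δ ≤ 1 so that |y| < 3; then |y^2 - 2y + 4| ≤ 19.
Hence |y^3 + 8| ≤ 19|y + 2|, which is < ε once |y + 2| < ε/19.
Take δ = min(1, ε/19). If 0 < |y + 2| < δ then both bounds hold and |y^3 + 8| ≤ 19|y + 2| < 19·(ε/19) = ε.

δ = min(1, ε/19)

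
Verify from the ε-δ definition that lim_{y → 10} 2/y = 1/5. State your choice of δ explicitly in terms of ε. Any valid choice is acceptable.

Let ε > 0. We seek δ > 0 such that 0 < |y − 10| < δ implies |2/y − (1/5)| < ε.
|2/y − (1/5)| = 2·|10 − y|/(10·|y|) = 2|y − 10|/(10|y|).
Restrict δ ≤ 5. Then |y − 10| < 5 gives |y| > 5, so 10|y| > 50.
Then |2/y − (1/5)| < 2|y − 10|/50, which is < ε when |y − 10| < 25ε.
Take δ = min(5, 25ε). Then 0 < |y − 10| < δ gives both |y − 10| < 5 and |y − 10| < 25ε, so |2/y − (1/5)| < ε.

δ = min(5, 25ε)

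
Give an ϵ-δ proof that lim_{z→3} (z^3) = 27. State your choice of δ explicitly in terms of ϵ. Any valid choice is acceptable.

δ = min(1, ϵ/37)

Let ϵ > 0 be given. We seek δ > 0 with 0 < |z − 3| < δ ⇒ |z^3 − 27| < ϵ.
Factor: z^3 − 27 = (z − 3)(z^2 + 3z + 9), so |z^3 − 27| = |z − 3|·|z^2 + 3z + 9|.
Restrict δ ≤ 1. Then |z − 3| < 1 gives |z| < 4, so by the triangle inequality |z^2 + 3z + 9| ≤ 4^2 + 3·4 + 9 = 37.
Hence |z^3 − 27| ≤ 37|z − 3|, which is < ϵ once |z − 3| < ϵ/37.
Take δ = min(1, ϵ/37). If 0 < |z − 3| < δ then both bounds hold and |z^3 − 27| ≤ 37|z − 3| < 37·(ϵ/37) = ϵ.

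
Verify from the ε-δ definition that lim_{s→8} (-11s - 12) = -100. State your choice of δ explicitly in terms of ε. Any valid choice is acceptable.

δ = ε/11

Let ε > 0 be given. We need δ > 0 so that 0 < |s − 8| < δ implies |(-11s - 12) + 100| < ε.
|(-11s - 12) + 100| = |-11s + 88| = 11|s − 8|.
So 11|s − 8| < ε exactly when |s − 8| < ε/11.
Choosing δ = ε/11 gives |(-11s - 12) + 100| = 11|s − 8| < ε whenever |s − 8| < δ.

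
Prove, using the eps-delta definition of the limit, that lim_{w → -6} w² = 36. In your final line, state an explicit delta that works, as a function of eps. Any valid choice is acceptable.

Let eps > 0. We seek delta > 0 with 0 < |w + 6| < delta ⇒ |w² − 36| < eps.
Factor: w² − 36 = (w + 6)(w - 6), so |w² − 36| = |w + 6|·|w - 6|.
Impose delta ≤ 1 so that |w| < 7; then |w - 6| ≤ 13.
Hence |w² − 36| ≤ 13|w + 6|, which is < eps once |w + 6| < eps/13.
Take delta = min(1, eps/13). If 0 < |w + 6| < delta then both bounds hold and |w² − 36| ≤ 13|w + 6| < 13·(eps/13) = eps.

delta = min(1, eps/13)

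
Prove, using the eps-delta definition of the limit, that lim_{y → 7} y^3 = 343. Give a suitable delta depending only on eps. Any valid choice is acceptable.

Suppose eps > 0. We seek delta > 0 with 0 < |y − 7| < delta ⇒ |y^3 − 343| < eps.
Factor: y^3 − 343 = (y − 7)(y^2 + 7y + 49), so |y^3 − 343| = |y − 7|·|y^2 + 7y + 49|.
Impose delta ≤ 1 so that |y| < 8; then |y^2 + 7y + 49| ≤ 169.
Hence |y^3 − 343| ≤ 169|y − 7|, which is < eps once |y − 7| < eps/169.
Take delta = min(1, eps/169). If 0 < |y − 7| < delta then both bounds hold and |y^3 − 343| ≤ 169|y − 7| < 169·(eps/169) = eps.

delta = min(1, eps/169)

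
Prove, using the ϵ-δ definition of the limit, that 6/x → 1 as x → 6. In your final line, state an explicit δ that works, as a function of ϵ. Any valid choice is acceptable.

Let ϵ > 0 be given. We seek δ > 0 such that 0 < |x − 6| < δ implies |6/x − 1| < ϵ.
|6/x − 1| = 6·|6 − x|/(6·|x|) = 6|x − 6|/(6|x|).
Require δ ≤ 3 so that |x| > 6 − 3 = 3, hence 6|x| > 18.
Then |6/x − 1| < 6|x − 6|/18, which is < ϵ when |x − 6| < 3ϵ.
Take δ = min(3, 3ϵ). Then 0 < |x − 6| < δ gives both |x − 6| < 3 and |x − 6| < 3ϵ, so |6/x − 1| < ϵ.

δ = min(3, 3ϵ)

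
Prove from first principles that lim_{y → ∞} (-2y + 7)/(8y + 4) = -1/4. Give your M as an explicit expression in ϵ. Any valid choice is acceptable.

M = 1/ϵ

Fix ϵ > 0. We seek M > 0 such that y > M implies |(-2y + 7)/(8y + 4) + 1/4| < ϵ.
(-2y + 7)/(8y + 4) + 1/4 = (8(-2y + 7) − (-2)(8y + 4)) / (8(8y + 4)) = 64/(8(8y + 4)).
For y > 0 we have 8y + 4 > 8y, so |(-2y + 7)/(8y + 4) + 1/4| = 64/(8(8y + 4)) < 64/(8·8y) = 1/y.
Thus |(-2y + 7)/(8y + 4) + 1/4| < ϵ whenever y > 1/ϵ.
Take M = 1/ϵ. If y > M then |(-2y + 7)/(8y + 4) + 1/4| < 1/y < ϵ.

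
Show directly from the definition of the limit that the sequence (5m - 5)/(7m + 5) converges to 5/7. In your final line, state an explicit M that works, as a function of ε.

Let ε > 0. For m ≥ 1, |(5m - 5)/(7m + 5) − (5/7)| = |-60|/(7(7m + 5)) = 60/(7(7m + 5)).
Since 7m + 5 ≥ 7m for m ≥ 1, this is ≤ 60/(7·7m) = (60/49)/m.
So |(5m - 5)/(7m + 5) − (5/7)| < ε whenever m > (60/49)/ε.
Take M = (60/49)/ε. If m > M then |(5m - 5)/(7m + 5) − (5/7)| ≤ (60/49)/m < ε.

M = (60/49)/ε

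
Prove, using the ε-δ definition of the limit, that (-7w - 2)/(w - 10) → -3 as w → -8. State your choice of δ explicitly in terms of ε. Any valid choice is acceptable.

δ = min(9, (9/4)ε)

Fix ε > 0. We want δ > 0 with 0 < |w + 8| < δ ⇒ |(-7w - 2)/(w - 10) + 3| < ε.
Combining over a common denominator, (-7w - 2)/(w - 10) + 3 = [(-7w - 2)·(-18) − 54·(w - 10)] / [(-18)·(w - 10)] = 72(w + 8) / ((-18)(w - 10)).
So |(-7w - 2)/(w - 10) + 3| = 72|w + 8| / (18·|w − 10|).
Restrict δ ≤ 9. Then |w + 8| < 9 gives |w − 10| = |(w + 8) + (-18)| ≥ 18 − 9 = 9.
Hence |(-7w - 2)/(w - 10) + 3| < 72|w + 8|/(18·9) = (4/9)|w + 8|, which is < ε once |w + 8| < (9/4)ε.
Take δ = min(9, (9/4)ε). Then 0 < |w + 8| < δ forces both bounds, so |(-7w - 2)/(w - 10) + 3| < ε.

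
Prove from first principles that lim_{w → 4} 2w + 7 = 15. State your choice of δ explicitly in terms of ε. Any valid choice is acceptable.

Let ε > 0 be given. We need δ > 0 so that 0 < |w − 4| < δ implies |(2w + 7) − 15| < ε.
|(2w + 7) − 15| = |2w - 8| = 2|w − 4|.
Thus it suffices that |w − 4| < ε/2.
Choosing δ = ε/2 gives |(2w + 7) − 15| = 2|w − 4| < ε whenever |w − 4| < δ.

δ = ε/2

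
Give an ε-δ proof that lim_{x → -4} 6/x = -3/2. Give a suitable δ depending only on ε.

δ = min(2, (4/3)ε)

Let ε > 0 be given. We seek δ > 0 such that 0 < |x + 4| < δ implies |6/x + 3/2| < ε.
|6/x + 3/2| = 6·|-4 − x|/(4·|x|) = 6|x + 4|/(4|x|).
Require δ ≤ 2 so that |x| > 4 − 2 = 2, hence 4|x| > 8.
Then |6/x + 3/2| < 6|x + 4|/8, which is < ε when |x + 4| < (4/3)ε.
Take δ = min(2, (4/3)ε). Then 0 < |x + 4| < δ gives both |x + 4| < 2 and |x + 4| < (4/3)ε, so |6/x + 3/2| < ε.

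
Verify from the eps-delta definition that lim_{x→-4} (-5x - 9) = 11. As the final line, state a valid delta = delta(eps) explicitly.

Suppose eps > 0. We need delta > 0 so that 0 < |x + 4| < delta implies |(-5x - 9) − 11| < eps.
|(-5x - 9) − 11| = |-5x - 20| = 5|x + 4|.
Thus it suffices that |x + 4| < eps/5.
Take delta = eps/5. If 0 < |x + 4| < delta then |(-5x - 9) − 11| = 5|x + 4| < 5·(eps/5) = eps.

delta = eps/5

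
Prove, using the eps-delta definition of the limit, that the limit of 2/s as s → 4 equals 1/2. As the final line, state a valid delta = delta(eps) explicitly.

Suppose eps > 0. We seek delta > 0 such that 0 < |s − 4| < delta implies |2/s − (1/2)| < eps.
|2/s − (1/2)| = 2·|4 − s|/(4·|s|) = 2|s − 4|/(4|s|).
Restrict delta ≤ 2. Then |s − 4| < 2 gives |s| > 2, so 4|s| > 8.
Then |2/s − (1/2)| < 2|s − 4|/8, which is < eps when |s − 4| < 4eps.
Take delta = min(2, 4eps). Then 0 < |s − 4| < delta gives both |s − 4| < 2 and |s − 4| < 4eps, so |2/s − (1/2)| < eps.

delta = min(2, 4eps)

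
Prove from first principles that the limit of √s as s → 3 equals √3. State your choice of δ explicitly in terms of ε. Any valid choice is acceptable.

δ = min(3, √3·ε)

Let ε > 0 be given. We want δ > 0 such that 0 < |s − 3| < δ implies |√s − √3| < ε.
Multiplying by the conjugate, |√s − √3| = |s − 3|/(√s + √3).
Restrict δ ≤ 3 so that |s − 3| < 3 forces s > 0, and then √s + √3 > √3.
Hence |√s − √3| < |s − 3|/√3, which is < ε once |s − 3| < √3·ε.
Take δ = min(3, √3·ε). If 0 < |s − 3| < δ then s > 0 and |√s − √3| < |s − 3|/√3 < ε.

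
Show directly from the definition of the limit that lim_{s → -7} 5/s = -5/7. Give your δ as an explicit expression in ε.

Let ε > 0 be given. We seek δ > 0 such that 0 < |s + 7| < δ implies |5/s + 5/7| < ε.
|5/s + 5/7| = 5·|-7 − s|/(7·|s|) = 5|s + 7|/(7|s|).
Require δ ≤ 7/2 so that |s| > 7 − 7/2 = 7/2, hence 7|s| > 49/2.
Then |5/s + 5/7| < 5|s + 7|/(49/2), which is < ε when |s + 7| < (49/10)ε.
Take δ = min(7/2, (49/10)ε). Then 0 < |s + 7| < δ gives both |s + 7| < 7/2 and |s + 7| < (49/10)ε, so |5/s + 5/7| < ε.

δ = min(7/2, (49/10)ε)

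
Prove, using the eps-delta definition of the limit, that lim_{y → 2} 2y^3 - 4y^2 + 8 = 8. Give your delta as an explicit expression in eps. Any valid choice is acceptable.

Let eps > 0 be given. We want delta > 0 such that 0 < |y − 2| < delta implies |(2y^3 - 4y^2 + 8) − 8| < eps.
(2y^3 - 4y^2 + 8) − 8 = 2y^3 - 4y^2 = (y − 2)(2y^2).
So |(2y^3 - 4y^2 + 8) − 8| = |y − 2|·|2y^2|.
Assume first that |y − 2| < 1, so |y| < 3. Then |2y^2| ≤ 2·3^2 = 18.
Hence |(2y^3 - 4y^2 + 8) − 8| ≤ 18|y − 2| < eps provided |y − 2| < eps/18.
Take delta = min(1, eps/18). Then 0 < |y − 2| < delta gives both |y − 2| < 1 and |y − 2| < eps/18, so |(2y^3 - 4y^2 + 8) − 8| < eps.

delta = min(1, eps/18)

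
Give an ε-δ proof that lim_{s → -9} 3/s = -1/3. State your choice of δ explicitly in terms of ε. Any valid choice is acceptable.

Suppose ε > 0. We seek δ > 0 such that 0 < |s + 9| < δ implies |3/s + 1/3| < ε.
|3/s + 1/3| = 3·|-9 − s|/(9·|s|) = 3|s + 9|/(9|s|).
Require δ ≤ 9/2 so that |s| > 9 − 9/2 = 9/2, hence 9|s| > 81/2.
Then |3/s + 1/3| < 3|s + 9|/(81/2), which is < ε when |s + 9| < (27/2)ε.
Take δ = min(9/2, (27/2)ε). Then 0 < |s + 9| < δ gives both |s + 9| < 9/2 and |s + 9| < (27/2)ε, so |3/s + 1/3| < ε.

δ = min(9/2, (27/2)ε)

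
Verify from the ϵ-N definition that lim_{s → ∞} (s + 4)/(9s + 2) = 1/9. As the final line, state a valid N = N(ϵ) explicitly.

Let ϵ > 0. We seek N > 0 such that s > N implies |(s + 4)/(9s + 2) − (1/9)| < ϵ.
(s + 4)/(9s + 2) − (1/9) = (9(s + 4) − (9s + 2)) / (9(9s + 2)) = 34/(9(9s + 2)).
For s > 0 we have 9s + 2 > 9s, so |(s + 4)/(9s + 2) − (1/9)| = 34/(9(9s + 2)) < 34/(9·9s) = (34/81)/s.
Thus |(s + 4)/(9s + 2) − (1/9)| < ϵ whenever s > (34/81)/ϵ.
Take N = (34/81)/ϵ. If s > N then |(s + 4)/(9s + 2) − (1/9)| < (34/81)/s < ϵ.

N = (34/81)/ϵ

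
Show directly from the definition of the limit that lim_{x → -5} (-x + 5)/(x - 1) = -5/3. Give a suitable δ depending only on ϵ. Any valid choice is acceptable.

δ = min(3, (9/2)ϵ)

Let ϵ > 0. We want δ > 0 with 0 < |x + 5| < δ ⇒ |(-x + 5)/(x - 1) + 5/3| < ϵ.
Combining over a common denominator, (-x + 5)/(x - 1) + 5/3 = [(-x + 5)·(-6) − 10·(x - 1)] / [(-6)·(x - 1)] = -4(x + 5) / ((-6)(x - 1)).
So |(-x + 5)/(x - 1) + 5/3| = 4|x + 5| / (6·|x − 1|).
Require δ ≤ 3, so |x − 1| ≥ |-6| − |x + 5| > 6 − 3 = 3.
Hence |(-x + 5)/(x - 1) + 5/3| < 4|x + 5|/(6·3) = (2/9)|x + 5|, which is < ϵ once |x + 5| < (9/2)ϵ.
Take δ = min(3, (9/2)ϵ). Then 0 < |x + 5| < δ forces both bounds, so |(-x + 5)/(x - 1) + 5/3| < ϵ.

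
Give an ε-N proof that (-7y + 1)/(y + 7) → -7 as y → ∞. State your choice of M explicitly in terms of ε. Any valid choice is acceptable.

Let ε > 0 be given. We seek M > 0 such that y > M implies |(-7y + 1)/(y + 7) + 7| < ε.
(-7y + 1)/(y + 7) + 7 = ((-7y + 1) − (-7)(y + 7)) / ((y + 7)) = 50/((y + 7)).
For y > 0 we have y + 7 > y, so |(-7y + 1)/(y + 7) + 7| = 50/((y + 7)) < 50/(y) = 50/y.
Thus |(-7y + 1)/(y + 7) + 7| < ε whenever y > 50/ε.
Take M = 50/ε. If y > M then |(-7y + 1)/(y + 7) + 7| < 50/y < ε.

M = 50/ε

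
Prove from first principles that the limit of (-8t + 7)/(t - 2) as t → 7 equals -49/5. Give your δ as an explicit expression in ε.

δ = min(5/2, (25/18)ε)

Suppose ε > 0. We want δ > 0 with 0 < |t − 7| < δ ⇒ |(-8t + 7)/(t - 2) + 49/5| < ε.
Combining over a common denominator, (-8t + 7)/(t - 2) + 49/5 = [(-8t + 7)·5 − (-49)·(t - 2)] / [5·(t - 2)] = 9(t − 7) / (5(t - 2)).
So |(-8t + 7)/(t - 2) + 49/5| = 9|t − 7| / (5·|t − 2|).
Require δ ≤ 5/2, so |t − 2| ≥ |5| − |t − 7| > 5 − 5/2 = 5/2.
Hence |(-8t + 7)/(t - 2) + 49/5| < 9|t − 7|/(5·(5/2)) = (18/25)|t − 7|, which is < ε once |t − 7| < (25/18)ε.
Take δ = min(5/2, (25/18)ε). Then 0 < |t − 7| < δ forces both bounds, so |(-8t + 7)/(t - 2) + 49/5| < ε.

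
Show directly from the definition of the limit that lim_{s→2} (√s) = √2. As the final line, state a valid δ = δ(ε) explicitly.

δ = min(2, √2·ε)

Suppose ε > 0. We want δ > 0 such that 0 < |s − 2| < δ implies |√s − √2| < ε.
Rationalise: √s − √2 = (s − 2)/(√s + √2), so |√s − √2| = |s − 2|/(√s + √2).
Restrict δ ≤ 2 so that |s − 2| < 2 forces s > 0, and then √s + √2 > √2.
Hence |√s − √2| < |s − 2|/√2, which is < ε once |s − 2| < √2·ε.
Take δ = min(2, √2·ε). If 0 < |s − 2| < δ then s > 0 and |√s − √2| < |s − 2|/√2 < ε.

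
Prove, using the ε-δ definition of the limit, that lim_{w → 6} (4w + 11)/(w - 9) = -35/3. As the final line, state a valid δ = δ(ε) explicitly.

Suppose ε > 0. We want δ > 0 with 0 < |w − 6| < δ ⇒ |(4w + 11)/(w - 9) + 35/3| < ε.
Combining over a common denominator, (4w + 11)/(w - 9) + 35/3 = [(4w + 11)·(-3) − 35·(w - 9)] / [(-3)·(w - 9)] = -47(w − 6) / ((-3)(w - 9)).
So |(4w + 11)/(w - 9) + 35/3| = 47|w − 6| / (3·|w − 9|).
Restrict δ ≤ 3/2. Then |w − 6| < 3/2 gives |w − 9| = |(w − 6) + (-3)| ≥ 3 − 3/2 = 3/2.
Hence |(4w + 11)/(w - 9) + 35/3| < 47|w − 6|/(3·(3/2)) = (94/9)|w − 6|, which is < ε once |w − 6| < (9/94)ε.
Take δ = min(3/2, (9/94)ε). Then 0 < |w − 6| < δ forces both bounds, so |(4w + 11)/(w - 9) + 35/3| < ε.

δ = min(3/2, (9/94)ε)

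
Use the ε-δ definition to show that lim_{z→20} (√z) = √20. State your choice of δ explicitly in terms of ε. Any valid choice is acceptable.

δ = min(20, √20·ε)

Let ε > 0 be given. We want δ > 0 such that 0 < |z − 20| < δ implies |√z − √20| < ε.
Multiplying by the conjugate, |√z − √20| = |z − 20|/(√z + √20).
Restrict δ ≤ 20 so that |z − 20| < 20 forces z > 0, and then √z + √20 > √20.
Hence |√z − √20| < |z − 20|/√20, which is < ε once |z − 20| < √20·ε.
Take δ = min(20, √20·ε). If 0 < |z − 20| < δ then z > 0 and |√z − √20| < |z − 20|/√20 < ε.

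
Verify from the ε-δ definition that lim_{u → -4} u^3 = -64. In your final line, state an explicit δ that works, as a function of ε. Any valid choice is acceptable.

δ = min(1, ε/61)

Let ε > 0 be given. We seek δ > 0 with 0 < |u + 4| < δ ⇒ |u^3 + 64| < ε.
Factor: u^3 + 64 = (u + 4)(u^2 - 4u + 16), so |u^3 + 64| = |u + 4|·|u^2 - 4u + 16|.
Restrict δ ≤ 1. Then |u + 4| < 1 gives |u| < 5, so by the triangle inequality |u^2 - 4u + 16| ≤ 5^2 + 4·5 + 16 = 61.
Hence |u^3 + 64| ≤ 61|u + 4|, which is < ε once |u + 4| < ε/61.
Take δ = min(1, ε/61). If 0 < |u + 4| < δ then both bounds hold and |u^3 + 64| ≤ 61|u + 4| < 61·(ε/61) = ε.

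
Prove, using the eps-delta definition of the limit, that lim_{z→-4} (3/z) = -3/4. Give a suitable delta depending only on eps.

Suppose eps > 0. We seek delta > 0 such that 0 < |z + 4| < delta implies |3/z + 3/4| < eps.
|3/z + 3/4| = 3·|-4 − z|/(4·|z|) = 3|z + 4|/(4|z|).
Restrict delta ≤ 2. Then |z + 4| < 2 gives |z| > 2, so 4|z| > 8.
Then |3/z + 3/4| < 3|z + 4|/8, which is < eps when |z + 4| < (8/3)eps.
Take delta = min(2, (8/3)eps). Then 0 < |z + 4| < delta gives both |z + 4| < 2 and |z + 4| < (8/3)eps, so |3/z + 3/4| < eps.

delta = min(2, (8/3)eps)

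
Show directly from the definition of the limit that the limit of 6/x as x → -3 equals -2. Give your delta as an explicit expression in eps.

delta = min(3/2, (3/4)eps)

Suppose eps > 0. We seek delta > 0 such that 0 < |x + 3| < delta implies |6/x + 2| < eps.
|6/x + 2| = 6·|-3 − x|/(3·|x|) = 6|x + 3|/(3|x|).
Restrict delta ≤ 3/2. Then |x + 3| < 3/2 gives |x| > 3/2, so 3|x| > 9/2.
Then |6/x + 2| < 6|x + 3|/(9/2), which is < eps when |x + 3| < (3/4)eps.
Take delta = min(3/2, (3/4)eps). Then 0 < |x + 3| < delta gives both |x + 3| < 3/2 and |x + 3| < (3/4)eps, so |6/x + 2| < eps.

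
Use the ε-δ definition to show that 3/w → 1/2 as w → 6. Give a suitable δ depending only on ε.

δ = min(3, 6ε)

Let ε > 0 be given. We seek δ > 0 such that 0 < |w − 6| < δ implies |3/w − (1/2)| < ε.
|3/w − (1/2)| = 3·|6 − w|/(6·|w|) = 3|w − 6|/(6|w|).
Restrict δ ≤ 3. Then |w − 6| < 3 gives |w| > 3, so 6|w| > 18.
Then |3/w − (1/2)| < 3|w − 6|/18, which is < ε when |w − 6| < 6ε.
Take δ = min(3, 6ε). Then 0 < |w − 6| < δ gives both |w − 6| < 3 and |w − 6| < 6ε, so |3/w − (1/2)| < ε.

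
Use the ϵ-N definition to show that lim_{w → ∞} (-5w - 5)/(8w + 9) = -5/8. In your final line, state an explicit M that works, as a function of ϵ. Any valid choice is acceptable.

M = (5/64)/ϵ

Suppose ϵ > 0. We seek M > 0 such that w > M implies |(-5w - 5)/(8w + 9) + 5/8| < ϵ.
(-5w - 5)/(8w + 9) + 5/8 = (8(-5w - 5) − (-5)(8w + 9)) / (8(8w + 9)) = 5/(8(8w + 9)).
For w > 0 we have 8w + 9 > 8w, so |(-5w - 5)/(8w + 9) + 5/8| = 5/(8(8w + 9)) < 5/(8·8w) = (5/64)/w.
Thus |(-5w - 5)/(8w + 9) + 5/8| < ϵ whenever w > (5/64)/ϵ.
Take M = (5/64)/ϵ. If w > M then |(-5w - 5)/(8w + 9) + 5/8| < (5/64)/w < ϵ.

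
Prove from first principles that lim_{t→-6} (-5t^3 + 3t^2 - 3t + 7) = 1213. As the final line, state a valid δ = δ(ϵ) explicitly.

δ = min(1, ϵ/677)

Let ϵ > 0. We want δ > 0 such that 0 < |t + 6| < δ implies |(-5t^3 + 3t^2 - 3t + 7) − 1213| < ϵ.
(-5t^3 + 3t^2 - 3t + 7) − 1213 = -5t^3 + 3t^2 - 3t - 1206 = (t + 6)(-5t^2 + 33t - 201).
So |(-5t^3 + 3t^2 - 3t + 7) − 1213| = |t + 6|·|-5t^2 + 33t - 201|.
Assume first that |t + 6| < 1, so |t| < 7. Then |-5t^2 + 33t - 201| ≤ 5·7^2 + 33·7 + 201 = 677.
Hence |(-5t^3 + 3t^2 - 3t + 7) − 1213| ≤ 677|t + 6| < ϵ provided |t + 6| < ϵ/677.
Choosing δ = min(1, ϵ/677) ensures both conditions, hence |(-5t^3 + 3t^2 - 3t + 7) − 1213| < ϵ.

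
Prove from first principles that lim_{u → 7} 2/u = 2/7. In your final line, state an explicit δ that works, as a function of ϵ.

δ = min(7/2, (49/4)ϵ)

Let ϵ > 0. We seek δ > 0 such that 0 < |u − 7| < δ implies |2/u − (2/7)| < ϵ.
|2/u − (2/7)| = 2·|7 − u|/(7·|u|) = 2|u − 7|/(7|u|).
Require δ ≤ 7/2 so that |u| > 7 − 7/2 = 7/2, hence 7|u| > 49/2.
Then |2/u − (2/7)| < 2|u − 7|/(49/2), which is < ϵ when |u − 7| < (49/4)ϵ.
Take δ = min(7/2, (49/4)ϵ). Then 0 < |u − 7| < δ gives both |u − 7| < 7/2 and |u − 7| < (49/4)ϵ, so |2/u − (2/7)| < ϵ.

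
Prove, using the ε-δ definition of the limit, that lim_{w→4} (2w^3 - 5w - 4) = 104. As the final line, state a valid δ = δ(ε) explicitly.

Suppose ε > 0. We want δ > 0 such that 0 < |w − 4| < δ implies |(2w^3 - 5w - 4) − 104| < ε.
(2w^3 - 5w - 4) − 104 = 2w^3 - 5w - 108 = (w − 4)(2w^2 + 8w + 27).
So |(2w^3 - 5w - 4) − 104| = |w − 4|·|2w^2 + 8w + 27|.
Assume first that |w − 4| < 1, so |w| < 5. Then |2w^2 + 8w + 27| ≤ 2·5^2 + 8·5 + 27 = 117.
Hence |(2w^3 - 5w - 4) − 104| ≤ 117|w − 4| < ε provided |w − 4| < ε/117.
Take δ = min(1, ε/117). Then 0 < |w − 4| < δ gives both |w − 4| < 1 and |w − 4| < ε/117, so |(2w^3 - 5w - 4) − 104| < ε.

δ = min(1, ε/117)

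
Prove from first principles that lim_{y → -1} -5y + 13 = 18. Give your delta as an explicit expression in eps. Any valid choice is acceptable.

delta = eps/5

Let eps > 0. We need delta > 0 so that 0 < |y + 1| < delta implies |(-5y + 13) − 18| < eps.
Since (-5y + 13) − 18 = -5(y + 1), we have |(-5y + 13) − 18| = 5|y + 1|.
Thus it suffices that |y + 1| < eps/5.
Choosing delta = eps/5 gives |(-5y + 13) − 18| = 5|y + 1| < eps whenever |y + 1| < delta.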